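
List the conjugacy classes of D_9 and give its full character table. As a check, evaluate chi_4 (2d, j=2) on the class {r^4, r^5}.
Conjugacy classes: {e} of size 1, {r^1, r^8} of size 2, {r^2, r^7} of size 2, {r^3, r^6} of size 2, {r^4, r^5} of size 2, {s, sr, ..., sr^8} of size 9.
Character table:
  irrep \ class              {e} (size 1)  {r^1, r^8} (size 2)  {r^2, r^7} (size 2)  {r^3, r^6} (size 2)  {r^4, r^5} (size 2)  {s, sr, ..., sr^8} (size 9)
  chi_1 (triv)               1             1                    1                    1                    1                    1                          
  chi_2 (sign: r->1, s->-1)  1             1                    1                    1                    1                    -1                         
  chi_3 (2d, j=1)            2             2*cos(2*pi/9)        2*cos(4*pi/9)        -1                   -2*cos(pi/9)         0                          
  chi_4 (2d, j=2)            2             2*cos(4*pi/9)        -2*cos(pi/9)         -1                   2*cos(2*pi/9)        0                          
  chi_5 (2d, j=3)            2             -1                   -1                   2                    -1                   0                          
  chi_6 (2d, j=4)            2             -2*cos(pi/9)         2*cos(2*pi/9)        -1                   2*cos(4*pi/9)        0                          

Spot check: chi_4 (2d, j=2) on {r^4, r^5} = 2*cos(2*pi/9).

D_9 has order 2*9 = 18 with 6 conjugacy classes, hence 6 irreducibles. Sum of squared dims 1 + 1 + 4 + 4 + 4 + 4 = 18 = |G|. Linear characters come from the abelianisation; the 2-dimensional irreps have character r^k -> 2*cos(2*pi*j*k/9), reflections -> 0.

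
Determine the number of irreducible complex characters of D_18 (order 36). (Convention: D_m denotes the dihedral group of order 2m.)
12

Why: The number of irreducible complex representations of a finite group equals its number of conjugacy classes. D_18 has 12 conjugacy classes (n/2 + 3 for n even), so D_18 (order 36) has exactly 12 irreducible complex representations.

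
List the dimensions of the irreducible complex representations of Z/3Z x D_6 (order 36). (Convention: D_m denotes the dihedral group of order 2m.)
Dimensions: 1, 1, 1, 1, 1, 1, 1, 1, 1, 1, 1, 1, 2, 2, 2, 2, 2, 2

Details: There are 18 irreducibles (= number of conjugacy classes). Their dimensions d_i satisfy sum d_i^2 = |G| = 36: 1 + 1 + 1 + 1 + 1 + 1 + 1 + 1 + 1 + 1 + 1 + 1 + 4 + 4 + 4 + 4 + 4 + 4 = 36. (For the product with Z/3Z: each of the 3 1-dim characters of Z/3Z tensors with each irrep of D_6, giving 3 copies of each D_6-dimension.)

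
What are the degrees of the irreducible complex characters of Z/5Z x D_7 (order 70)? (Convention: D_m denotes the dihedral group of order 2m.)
Dimensions: 1, 1, 1, 1, 1, 1, 1, 1, 1, 1, 2, 2, 2, 2, 2, 2, 2, 2, 2, 2, 2, 2, 2, 2, 2

Explanation: There are 25 irreducibles (= number of conjugacy classes). Their dimensions d_i satisfy sum d_i^2 = |G| = 70: 1 + 1 + 1 + 1 + 1 + 1 + 1 + 1 + 1 + 1 + 4 + 4 + 4 + 4 + 4 + 4 + 4 + 4 + 4 + 4 + 4 + 4 + 4 + 4 + 4 = 70. (For the product with Z/5Z: each of the 5 1-dim characters of Z/5Z tensors with each irrep of D_7, giving 5 copies of each D_7-dimension.)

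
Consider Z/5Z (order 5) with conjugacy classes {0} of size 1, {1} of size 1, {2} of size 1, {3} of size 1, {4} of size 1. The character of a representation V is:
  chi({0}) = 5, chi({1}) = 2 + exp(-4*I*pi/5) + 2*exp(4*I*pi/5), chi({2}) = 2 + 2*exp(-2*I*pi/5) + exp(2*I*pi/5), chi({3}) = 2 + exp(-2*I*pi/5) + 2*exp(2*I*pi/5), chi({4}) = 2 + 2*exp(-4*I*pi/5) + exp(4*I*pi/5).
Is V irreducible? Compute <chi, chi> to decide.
Not irreducible (reducible): <chi, chi> = 9 > 1.

Solution. <chi, chi> = (1/|G|) sum_C |C| * |chi(C)|^2 = (1/5)[1*|5|^2 + 1*|2 + exp(-4*I*pi/5) + 2*exp(4*I*pi/5)|^2 + 1*|2 + 2*exp(-2*I*pi/5) + exp(2*I*pi/5)|^2 + 1*|2 + exp(-2*I*pi/5) + 2*exp(2*I*pi/5)|^2 + 1*|2 + 2*exp(-4*I*pi/5) + exp(4*I*pi/5)|^2]
  = (1/5)[(25) + (9 + 6*exp(-4*I*pi/5) + 2*exp(-2*I*pi/5) + 2*exp(2*I*pi/5) + 6*exp(4*I*pi/5)) + (9 + 6*exp(-2*I*pi/5) + 2*exp(-4*I*pi/5) + 2*exp(4*I*pi/5) + 6*exp(2*I*pi/5)) + (9 + 6*exp(-2*I*pi/5) + 2*exp(-4*I*pi/5) + 2*exp(4*I*pi/5) + 6*exp(2*I*pi/5)) + (9 + 6*exp(-4*I*pi/5) + 2*exp(-2*I*pi/5) + 2*exp(2*I*pi/5) + 6*exp(4*I*pi/5))] = 45/5 = 9.
(Exp terms are combined using exp(i*s)*conj(exp(i*t)) = exp(i*(s-t)), and sums of them are collapsed using the identity that for every m > 1 the m distinct m-th roots of unity sum to 0, e.g. 1 + exp(2*I*pi/3) + exp(-2*I*pi/3) = 0.)
A character is irreducible iff <chi, chi> = 1, so this representation is reducible.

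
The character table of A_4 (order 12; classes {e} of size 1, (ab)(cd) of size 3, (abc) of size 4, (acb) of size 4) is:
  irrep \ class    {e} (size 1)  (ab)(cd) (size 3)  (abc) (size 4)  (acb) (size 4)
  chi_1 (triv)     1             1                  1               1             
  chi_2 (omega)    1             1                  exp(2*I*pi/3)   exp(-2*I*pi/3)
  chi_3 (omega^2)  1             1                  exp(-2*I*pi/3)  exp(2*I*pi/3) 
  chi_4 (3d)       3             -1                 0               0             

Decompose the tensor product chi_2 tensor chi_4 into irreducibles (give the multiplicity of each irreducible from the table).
chi_2 tensor chi_4 = chi_4 (all other irreducibles have multiplicity 0).

Why: The character of a tensor product is the pointwise product (chi_2 * chi_4)(C) = chi_2(C) * chi_4(C):
  {e}: (1)*(3), (ab)(cd): (1)*(-1), (abc): (exp(2*I*pi/3))*(0), (acb): (exp(-2*I*pi/3))*(0)
so (chi_2 * chi_4) takes values
  {e} -> 3, (ab)(cd) -> -1, (abc) -> 0, (acb) -> 0.
Now take the inner product of this character with each irreducible chi from the table, <chi_2*chi_4, chi> = (1/12) sum_C |C| (chi_2*chi_4)(C) conj(chi(C)):
  <chi_2*chi_4, chi_1> = (1/12)[1*(3)*conj(1) + 3*(-1)*conj(1) + 4*(0)*conj(1) + 4*(0)*conj(1)]
      = (1/12)[(3) + (-3) + (0) + (0)] = 0/12 = 0
  <chi_2*chi_4, chi_2> = (1/12)[1*(3)*conj(1) + 3*(-1)*conj(1) + 4*(0)*conj(exp(2*I*pi/3)) + 4*(0)*conj(exp(-2*I*pi/3))]
      = (1/12)[(3) + (-3) + (0) + (0)] = 0/12 = 0
  <chi_2*chi_4, chi_3> = (1/12)[1*(3)*conj(1) + 3*(-1)*conj(1) + 4*(0)*conj(exp(-2*I*pi/3)) + 4*(0)*conj(exp(2*I*pi/3))]
      = (1/12)[(3) + (-3) + (0) + (0)] = 0/12 = 0
  <chi_2*chi_4, chi_4> = (1/12)[1*(3)*conj(3) + 3*(-1)*conj(-1) + 4*(0)*conj(0) + 4*(0)*conj(0)]
      = (1/12)[(9) + (3) + (0) + (0)] = 12/12 = 1
(Exp terms are combined using exp(i*s)*conj(exp(i*t)) = exp(i*(s-t)), and sums of them are collapsed using the identity that for every m > 1 the m distinct m-th roots of unity sum to 0, e.g. 1 + exp(2*I*pi/3) + exp(-2*I*pi/3) = 0.)
Hence the multiplicities are chi_4: 1. Dimension check: dim(chi_2)*dim(chi_4) = 1*3 = 3 and sum (mult * dim) = 1*3 = 3.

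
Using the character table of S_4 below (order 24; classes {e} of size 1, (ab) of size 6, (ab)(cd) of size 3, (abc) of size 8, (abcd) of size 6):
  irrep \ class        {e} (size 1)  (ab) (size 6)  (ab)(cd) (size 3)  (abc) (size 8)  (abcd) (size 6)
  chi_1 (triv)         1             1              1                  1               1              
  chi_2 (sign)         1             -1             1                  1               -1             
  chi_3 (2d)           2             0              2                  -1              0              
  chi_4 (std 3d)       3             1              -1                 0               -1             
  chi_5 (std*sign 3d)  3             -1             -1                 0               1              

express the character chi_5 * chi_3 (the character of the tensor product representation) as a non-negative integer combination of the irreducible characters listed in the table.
chi_5 tensor chi_3 = chi_4 + chi_5 (all other irreducibles have multiplicity 0).

The character of a tensor product is the pointwise product (chi_5 * chi_3)(C) = chi_5(C) * chi_3(C):
  {e}: (3)*(2), (ab): (-1)*(0), (ab)(cd): (-1)*(2), (abc): (0)*(-1), (abcd): (1)*(0)
so (chi_5 * chi_3) takes values
  {e} -> 6, (ab) -> 0, (ab)(cd) -> -2, (abc) -> 0, (abcd) -> 0.
Now take the inner product of this character with each irreducible chi from the table, <chi_5*chi_3, chi> = (1/24) sum_C |C| (chi_5*chi_3)(C) conj(chi(C)):
  <chi_5*chi_3, chi_1> = (1/24)[1*(6)*conj(1) + 6*(0)*conj(1) + 3*(-2)*conj(1) + 8*(0)*conj(1) + 6*(0)*conj(1)]
      = (1/24)[(6) + (0) + (-6) + (0) + (0)] = 0/24 = 0
  <chi_5*chi_3, chi_2> = (1/24)[1*(6)*conj(1) + 6*(0)*conj(-1) + 3*(-2)*conj(1) + 8*(0)*conj(1) + 6*(0)*conj(-1)]
      = (1/24)[(6) + (0) + (-6) + (0) + (0)] = 0/24 = 0
  <chi_5*chi_3, chi_3> = (1/24)[1*(6)*conj(2) + 6*(0)*conj(0) + 3*(-2)*conj(2) + 8*(0)*conj(-1) + 6*(0)*conj(0)]
      = (1/24)[(12) + (0) + (-12) + (0) + (0)] = 0/24 = 0
  <chi_5*chi_3, chi_4> = (1/24)[1*(6)*conj(3) + 6*(0)*conj(1) + 3*(-2)*conj(-1) + 8*(0)*conj(0) + 6*(0)*conj(-1)]
      = (1/24)[(18) + (0) + (6) + (0) + (0)] = 24/24 = 1
  <chi_5*chi_3, chi_5> = (1/24)[1*(6)*conj(3) + 6*(0)*conj(-1) + 3*(-2)*conj(-1) + 8*(0)*conj(0) + 6*(0)*conj(1)]
      = (1/24)[(18) + (0) + (6) + (0) + (0)] = 24/24 = 1
Hence the multiplicities are chi_4: 1, chi_5: 1. Dimension check: dim(chi_5)*dim(chi_3) = 3*2 = 6 and sum (mult * dim) = 1*3 + 1*3 = 6.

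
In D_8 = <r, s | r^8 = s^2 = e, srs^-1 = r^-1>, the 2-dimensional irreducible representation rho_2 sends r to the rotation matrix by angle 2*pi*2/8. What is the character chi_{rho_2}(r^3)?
chi_{rho_2}(r^3) = 2*cos(2*pi*2*3/8) = 0

Working: rho_2(r^3) is rotation by angle 2*pi*2*3/8, whose trace is 2*cos(2*pi*2*3/8) = 0.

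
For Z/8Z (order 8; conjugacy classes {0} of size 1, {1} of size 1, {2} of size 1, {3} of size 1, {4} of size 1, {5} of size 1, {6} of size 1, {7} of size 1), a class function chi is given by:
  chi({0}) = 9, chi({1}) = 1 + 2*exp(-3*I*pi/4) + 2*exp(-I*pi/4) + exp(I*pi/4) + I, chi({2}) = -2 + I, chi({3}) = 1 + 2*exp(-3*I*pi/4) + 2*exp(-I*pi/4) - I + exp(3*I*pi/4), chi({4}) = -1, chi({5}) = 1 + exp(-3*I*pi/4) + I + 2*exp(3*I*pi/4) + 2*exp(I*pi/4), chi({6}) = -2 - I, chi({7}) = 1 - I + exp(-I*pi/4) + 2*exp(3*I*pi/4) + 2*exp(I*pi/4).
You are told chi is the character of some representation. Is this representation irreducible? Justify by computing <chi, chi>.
Not irreducible (reducible): <chi, chi> = 15 > 1.

Argument: <chi, chi> = (1/|G|) sum_C |C| * |chi(C)|^2 = (1/8)[1*|9|^2 + 1*|1 + 2*exp(-3*I*pi/4) + 2*exp(-I*pi/4) + exp(I*pi/4) + I|^2 + 1*|-2 + I|^2 + 1*|1 + 2*exp(-3*I*pi/4) + 2*exp(-I*pi/4) - I + exp(3*I*pi/4)|^2 + 1*|-1|^2 + 1*|1 + exp(-3*I*pi/4) + I + 2*exp(3*I*pi/4) + 2*exp(I*pi/4)|^2 + 1*|-2 - I|^2 + 1*|1 - I + exp(-I*pi/4) + 2*exp(3*I*pi/4) + 2*exp(I*pi/4)|^2]
  = (1/8)[(81) + (7 + 4*exp(-3*I*pi/4) + exp(-I*pi/4) + 2*exp(I*pi/4) + 3*exp(3*I*pi/4)) + (5) + (7 + 3*exp(-I*pi/4) + 2*exp(-3*I*pi/4) + exp(3*I*pi/4) + 4*exp(I*pi/4)) + (1) + (7 + 3*exp(-I*pi/4) + 2*exp(-3*I*pi/4) + exp(3*I*pi/4) + 4*exp(I*pi/4)) + (5) + (7 + 4*exp(-3*I*pi/4) + exp(-I*pi/4) + 2*exp(I*pi/4) + 3*exp(3*I*pi/4))] = 120/8 = 15.
(Exp terms are combined using exp(i*s)*conj(exp(i*t)) = exp(i*(s-t)), and sums of them are collapsed using the identity that for every m > 1 the m distinct m-th roots of unity sum to 0, e.g. 1 + exp(2*I*pi/3) + exp(-2*I*pi/3) = 0.)
A character is irreducible iff <chi, chi> = 1, so this representation is reducible.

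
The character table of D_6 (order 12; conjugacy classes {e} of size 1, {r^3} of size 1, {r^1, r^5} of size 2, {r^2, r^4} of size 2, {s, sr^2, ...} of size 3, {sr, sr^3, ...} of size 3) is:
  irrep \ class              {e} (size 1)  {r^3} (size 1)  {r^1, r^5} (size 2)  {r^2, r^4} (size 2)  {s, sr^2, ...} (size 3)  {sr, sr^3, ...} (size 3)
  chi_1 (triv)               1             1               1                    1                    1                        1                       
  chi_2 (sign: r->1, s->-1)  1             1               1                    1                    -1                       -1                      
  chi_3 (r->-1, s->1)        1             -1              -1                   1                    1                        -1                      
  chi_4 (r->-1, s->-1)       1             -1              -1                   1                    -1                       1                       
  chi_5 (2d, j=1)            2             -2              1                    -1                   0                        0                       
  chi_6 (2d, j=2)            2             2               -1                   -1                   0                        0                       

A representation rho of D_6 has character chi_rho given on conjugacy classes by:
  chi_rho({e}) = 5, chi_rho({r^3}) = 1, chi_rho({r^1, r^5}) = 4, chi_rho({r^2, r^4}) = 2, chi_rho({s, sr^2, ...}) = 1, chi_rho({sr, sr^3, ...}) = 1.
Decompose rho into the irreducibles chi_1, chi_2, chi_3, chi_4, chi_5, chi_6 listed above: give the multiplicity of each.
Multiplicities: chi_1: 2, chi_2: 1, chi_3: 0, chi_4: 0, chi_5: 1, chi_6: 0.

Argument: Use <chi_rho, chi> = (1/|G|) sum_C |C| * chi_rho(C) * conj(chi(C)) with |G| = 12 for each irreducible chi in the table:
  <chi_rho, chi_1> = (1/12)[1*(5)*conj(1) + 1*(1)*conj(1) + 2*(4)*conj(1) + 2*(2)*conj(1) + 3*(1)*conj(1) + 3*(1)*conj(1)]
      = (1/12)[(5) + (1) + (8) + (4) + (3) + (3)] = 24/12 = 2
  <chi_rho, chi_2> = (1/12)[1*(5)*conj(1) + 1*(1)*conj(1) + 2*(4)*conj(1) + 2*(2)*conj(1) + 3*(1)*conj(-1) + 3*(1)*conj(-1)]
      = (1/12)[(5) + (1) + (8) + (4) + (-3) + (-3)] = 12/12 = 1
  <chi_rho, chi_3> = (1/12)[1*(5)*conj(1) + 1*(1)*conj(-1) + 2*(4)*conj(-1) + 2*(2)*conj(1) + 3*(1)*conj(1) + 3*(1)*conj(-1)]
      = (1/12)[(5) + (-1) + (-8) + (4) + (3) + (-3)] = 0/12 = 0
  <chi_rho, chi_4> = (1/12)[1*(5)*conj(1) + 1*(1)*conj(-1) + 2*(4)*conj(-1) + 2*(2)*conj(1) + 3*(1)*conj(-1) + 3*(1)*conj(1)]
      = (1/12)[(5) + (-1) + (-8) + (4) + (-3) + (3)] = 0/12 = 0
  <chi_rho, chi_5> = (1/12)[1*(5)*conj(2) + 1*(1)*conj(-2) + 2*(4)*conj(1) + 2*(2)*conj(-1) + 3*(1)*conj(0) + 3*(1)*conj(0)]
      = (1/12)[(10) + (-2) + (8) + (-4) + (0) + (0)] = 12/12 = 1
  <chi_rho, chi_6> = (1/12)[1*(5)*conj(2) + 1*(1)*conj(2) + 2*(4)*conj(-1) + 2*(2)*conj(-1) + 3*(1)*conj(0) + 3*(1)*conj(0)]
      = (1/12)[(10) + (2) + (-8) + (-4) + (0) + (0)] = 0/12 = 0
Dimension check: dim(rho) = sum (mult * dim) = 2*1 + 1*1 + 0*1 + 0*1 + 1*2 + 0*2 = 5 = chi_rho(e) = 5.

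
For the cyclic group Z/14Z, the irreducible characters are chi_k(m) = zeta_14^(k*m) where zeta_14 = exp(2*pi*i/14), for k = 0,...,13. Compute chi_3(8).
chi_3(8) = zeta_14^24 = exp(-4*I*pi/7)

Why: chi_3(8) = zeta_14^(3*8) = zeta_14^24. Since zeta_14^14 = 1, this equals zeta_14^10 = exp(2*pi*i*10/14) = exp(-4*I*pi/7).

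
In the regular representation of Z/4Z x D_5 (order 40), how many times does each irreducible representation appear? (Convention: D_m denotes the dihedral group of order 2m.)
Each irreducible V_i of dimension d_i appears with multiplicity d_i, i.e. rho_reg = (direct sum over all irreducibles V_i) d_i V_i. The irreducible dimensions for Z/4Z x D_5 are 1, 1, 1, 1, 1, 1, 1, 1, 2, 2, 2, 2, 2, 2, 2, 2: 8 irreducibles of dimension 1, each with multiplicity 1; 8 irreducibles of dimension 2, each with multiplicity 2. Total dimension 8*1*1 + 8*2*2 = 40 = |G|.

Explanation: General theorem: in the regular representation of a finite group G, each irreducible appears with multiplicity equal to its dimension. Check: dim(rho_reg) = sum d_i^2 = 1 + 1 + 1 + 1 + 1 + 1 + 1 + 1 + 4 + 4 + 4 + 4 + 4 + 4 + 4 + 4 = 40 = |G|.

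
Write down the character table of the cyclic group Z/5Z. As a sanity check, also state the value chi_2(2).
Character table of Z/5Z (irreps indexed chi_0,...,chi_4 with chi_k(m) = zeta_5^(k*m), zeta_5 = exp(2*pi*i/5)):
  irrep \ class  {0} (size 1)  {1} (size 1)    {2} (size 1)    {3} (size 1)    {4} (size 1)  
  chi_0          1             1               1               1               1             
  chi_1          1             exp(2*I*pi/5)   exp(4*I*pi/5)   exp(-4*I*pi/5)  exp(-2*I*pi/5)
  chi_2          1             exp(4*I*pi/5)   exp(-2*I*pi/5)  exp(2*I*pi/5)   exp(-4*I*pi/5)
  chi_3          1             exp(-4*I*pi/5)  exp(2*I*pi/5)   exp(-2*I*pi/5)  exp(4*I*pi/5) 
  chi_4          1             exp(-2*I*pi/5)  exp(-4*I*pi/5)  exp(4*I*pi/5)   exp(2*I*pi/5) 

Spot check: chi_2(2) = zeta_5^(2*2) = zeta_5^4 = exp(-2*I*pi/5).

Working: Z/5Z is abelian, so all 5 irreducible complex representations are 1-dimensional. They are given by chi_k(m) = zeta_5^(k*m) for k = 0,...,4. Row orthogonality: sum_m chi_k(m) conj(chi_l(m)) = 5 * [k = l].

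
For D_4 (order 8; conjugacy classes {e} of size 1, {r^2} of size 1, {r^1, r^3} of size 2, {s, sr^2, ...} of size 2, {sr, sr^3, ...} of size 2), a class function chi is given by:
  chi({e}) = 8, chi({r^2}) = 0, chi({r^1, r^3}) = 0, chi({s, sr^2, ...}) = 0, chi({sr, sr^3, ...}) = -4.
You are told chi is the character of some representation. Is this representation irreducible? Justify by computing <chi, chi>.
Not irreducible (reducible): <chi, chi> = 12 > 1.

<chi, chi> = (1/|G|) sum_C |C| * |chi(C)|^2 = (1/8)[1*|8|^2 + 1*|0|^2 + 2*|0|^2 + 2*|0|^2 + 2*|-4|^2]
  = (1/8)[(64) + (0) + (0) + (0) + (32)] = 96/8 = 12.
A character is irreducible iff <chi, chi> = 1, so this representation is reducible.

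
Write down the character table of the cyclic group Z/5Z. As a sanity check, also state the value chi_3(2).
Character table of Z/5Z (irreps indexed chi_0,...,chi_4 with chi_k(m) = zeta_5^(k*m), zeta_5 = exp(2*pi*i/5)):
  irrep \ class  {0} (size 1)  {1} (size 1)    {2} (size 1)    {3} (size 1)    {4} (size 1)  
  chi_0          1             1               1               1               1             
  chi_1          1             exp(2*I*pi/5)   exp(4*I*pi/5)   exp(-4*I*pi/5)  exp(-2*I*pi/5)
  chi_2          1             exp(4*I*pi/5)   exp(-2*I*pi/5)  exp(2*I*pi/5)   exp(-4*I*pi/5)
  chi_3          1             exp(-4*I*pi/5)  exp(2*I*pi/5)   exp(-2*I*pi/5)  exp(4*I*pi/5) 
  chi_4          1             exp(-2*I*pi/5)  exp(-4*I*pi/5)  exp(4*I*pi/5)   exp(2*I*pi/5) 

Spot check: chi_3(2) = zeta_5^(3*2) = zeta_5^6 = exp(2*I*pi/5).

Solution. Z/5Z is abelian, so all 5 irreducible complex representations are 1-dimensional. They are given by chi_k(m) = zeta_5^(k*m) for k = 0,...,4. Row orthogonality: sum_m chi_k(m) conj(chi_l(m)) = 5 * [k = l].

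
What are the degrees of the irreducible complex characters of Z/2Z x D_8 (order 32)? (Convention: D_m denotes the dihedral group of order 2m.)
Dimensions: 1, 1, 1, 1, 1, 1, 1, 1, 2, 2, 2, 2, 2, 2

Why: There are 14 irreducibles (= number of conjugacy classes). Their dimensions d_i satisfy sum d_i^2 = |G| = 32: 1 + 1 + 1 + 1 + 1 + 1 + 1 + 1 + 4 + 4 + 4 + 4 + 4 + 4 = 32. (For the product with Z/2Z: each of the 2 1-dim characters of Z/2Z tensors with each irrep of D_8, giving 2 copies of each D_8-dimension.)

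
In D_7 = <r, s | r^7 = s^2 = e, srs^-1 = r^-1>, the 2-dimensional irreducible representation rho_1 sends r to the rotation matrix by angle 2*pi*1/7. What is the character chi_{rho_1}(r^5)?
chi_{rho_1}(r^5) = 2*cos(2*pi*1*5/7) = -2*cos(3*pi/7)

Explanation: rho_1(r^5) is rotation by angle 2*pi*1*5/7, whose trace is 2*cos(2*pi*1*5/7) = -2*cos(3*pi/7).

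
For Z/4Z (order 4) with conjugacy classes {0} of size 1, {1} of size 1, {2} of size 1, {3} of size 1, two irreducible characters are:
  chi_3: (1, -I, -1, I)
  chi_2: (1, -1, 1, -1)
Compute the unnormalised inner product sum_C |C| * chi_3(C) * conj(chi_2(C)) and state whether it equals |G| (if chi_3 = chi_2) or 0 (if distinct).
Sum = 0; so <chi_3, chi_2> = 0 (distinct irreducibles are orthogonal).

Solution. Compute term by term over conjugacy classes (|C| * chi_3(C) * conj(chi_2(C))):
  1*(1)*conj(1) + 1*(-I)*conj(-1) + 1*(-1)*conj(1) + 1*(I)*conj(-1)
  = (1) + (I) + (-1) + (-I)
  = 0.
(Exp terms are combined using exp(i*s)*conj(exp(i*t)) = exp(i*(s-t)), and sums of them are collapsed using the identity that for every m > 1 the m distinct m-th roots of unity sum to 0, e.g. 1 + exp(2*I*pi/3) + exp(-2*I*pi/3) = 0.)
Dividing by |G| = 4 gives 0/4 = 0, matching the row-orthogonality relation <chi_3, chi_2> = [chi_3 = chi_2].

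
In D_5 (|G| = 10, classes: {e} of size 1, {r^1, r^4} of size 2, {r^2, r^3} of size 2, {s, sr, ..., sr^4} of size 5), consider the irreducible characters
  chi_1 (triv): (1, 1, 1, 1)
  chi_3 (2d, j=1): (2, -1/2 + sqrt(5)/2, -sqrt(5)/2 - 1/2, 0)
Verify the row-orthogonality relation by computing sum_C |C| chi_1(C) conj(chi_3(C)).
Sum = 0; so <chi_1, chi_3> = 0 (distinct irreducibles are orthogonal).

Why: Compute term by term over conjugacy classes (|C| * chi_1(C) * conj(chi_3(C))):
  1*(1)*conj(2) + 2*(1)*conj(-1/2 + sqrt(5)/2) + 2*(1)*conj(-sqrt(5)/2 - 1/2) + 5*(1)*conj(0)
  = (2) + (-1 + sqrt(5)) + (-sqrt(5) - 1) + (0)
  = 0.
Dividing by |G| = 10 gives 0/10 = 0, matching the row-orthogonality relation <chi_1, chi_3> = [chi_1 = chi_3].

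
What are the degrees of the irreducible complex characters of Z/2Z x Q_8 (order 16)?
Dimensions: 1, 1, 1, 1, 1, 1, 1, 1, 2, 2

Why: There are 10 irreducibles (= number of conjugacy classes). Their dimensions d_i satisfy sum d_i^2 = |G| = 16: 1 + 1 + 1 + 1 + 1 + 1 + 1 + 1 + 4 + 4 = 16. (For the product with Z/2Z: each of the 2 1-dim characters of Z/2Z tensors with each irrep of Q_8, giving 2 copies of each Q_8-dimension.)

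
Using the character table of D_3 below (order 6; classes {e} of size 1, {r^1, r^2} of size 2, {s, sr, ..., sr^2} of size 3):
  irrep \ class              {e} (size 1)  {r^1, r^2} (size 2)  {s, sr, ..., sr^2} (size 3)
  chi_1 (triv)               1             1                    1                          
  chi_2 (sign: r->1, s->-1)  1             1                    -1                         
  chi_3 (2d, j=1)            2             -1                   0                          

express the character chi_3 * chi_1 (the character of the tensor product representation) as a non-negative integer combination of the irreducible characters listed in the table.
chi_3 tensor chi_1 = chi_3 (all other irreducibles have multiplicity 0).

Argument: The character of a tensor product is the pointwise product (chi_3 * chi_1)(C) = chi_3(C) * chi_1(C):
  {e}: (2)*(1), {r^1, r^2}: (-1)*(1), {s, sr, ..., sr^2}: (0)*(1)
so (chi_3 * chi_1) takes values
  {e} -> 2, {r^1, r^2} -> -1, {s, sr, ..., sr^2} -> 0.
Now take the inner product of this character with each irreducible chi from the table, <chi_3*chi_1, chi> = (1/6) sum_C |C| (chi_3*chi_1)(C) conj(chi(C)):
  <chi_3*chi_1, chi_1> = (1/6)[1*(2)*conj(1) + 2*(-1)*conj(1) + 3*(0)*conj(1)]
      = (1/6)[(2) + (-2) + (0)] = 0/6 = 0
  <chi_3*chi_1, chi_2> = (1/6)[1*(2)*conj(1) + 2*(-1)*conj(1) + 3*(0)*conj(-1)]
      = (1/6)[(2) + (-2) + (0)] = 0/6 = 0
  <chi_3*chi_1, chi_3> = (1/6)[1*(2)*conj(2) + 2*(-1)*conj(-1) + 3*(0)*conj(0)]
      = (1/6)[(4) + (2) + (0)] = 6/6 = 1
Hence the multiplicities are chi_3: 1. Dimension check: dim(chi_3)*dim(chi_1) = 2*1 = 2 and sum (mult * dim) = 1*2 = 2.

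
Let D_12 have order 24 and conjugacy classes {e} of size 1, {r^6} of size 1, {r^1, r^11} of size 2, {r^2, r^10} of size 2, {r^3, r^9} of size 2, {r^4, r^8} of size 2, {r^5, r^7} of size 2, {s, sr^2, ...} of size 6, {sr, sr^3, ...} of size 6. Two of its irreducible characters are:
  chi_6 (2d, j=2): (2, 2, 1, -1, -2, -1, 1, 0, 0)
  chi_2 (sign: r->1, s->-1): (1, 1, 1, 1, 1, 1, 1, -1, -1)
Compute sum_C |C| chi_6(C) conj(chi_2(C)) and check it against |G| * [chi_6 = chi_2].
Sum = 0; so <chi_6, chi_2> = 0 (distinct irreducibles are orthogonal).

Working: Compute term by term over conjugacy classes (|C| * chi_6(C) * conj(chi_2(C))):
  1*(2)*conj(1) + 1*(2)*conj(1) + 2*(1)*conj(1) + 2*(-1)*conj(1) + 2*(-2)*conj(1) + 2*(-1)*conj(1) + 2*(1)*conj(1) + 6*(0)*conj(-1) + 6*(0)*conj(-1)
  = (2) + (2) + (2) + (-2) + (-4) + (-2) + (2) + (0) + (0)
  = 0.
Dividing by |G| = 24 gives 0/24 = 0, matching the row-orthogonality relation <chi_6, chi_2> = [chi_6 = chi_2].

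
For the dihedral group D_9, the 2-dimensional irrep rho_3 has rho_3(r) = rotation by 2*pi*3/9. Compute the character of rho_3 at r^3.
chi_{rho_3}(r^3) = 2*cos(2*pi*3*3/9) = 2

Justification: rho_3(r^3) is rotation by angle 2*pi*3*3/9, whose trace is 2*cos(2*pi*3*3/9) = 2.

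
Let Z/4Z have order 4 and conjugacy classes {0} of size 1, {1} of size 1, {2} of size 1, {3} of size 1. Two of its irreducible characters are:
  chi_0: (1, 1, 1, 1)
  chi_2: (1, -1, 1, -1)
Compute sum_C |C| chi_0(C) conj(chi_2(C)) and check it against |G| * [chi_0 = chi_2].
Sum = 0; so <chi_0, chi_2> = 0 (distinct irreducibles are orthogonal).

Reasoning: Compute term by term over conjugacy classes (|C| * chi_0(C) * conj(chi_2(C))):
  1*(1)*conj(1) + 1*(1)*conj(-1) + 1*(1)*conj(1) + 1*(1)*conj(-1)
  = (1) + (-1) + (1) + (-1)
  = 0.
(Exp terms are combined using exp(i*s)*conj(exp(i*t)) = exp(i*(s-t)), and sums of them are collapsed using the identity that for every m > 1 the m distinct m-th roots of unity sum to 0, e.g. 1 + exp(2*I*pi/3) + exp(-2*I*pi/3) = 0.)
Dividing by |G| = 4 gives 0/4 = 0, matching the row-orthogonality relation <chi_0, chi_2> = [chi_0 = chi_2].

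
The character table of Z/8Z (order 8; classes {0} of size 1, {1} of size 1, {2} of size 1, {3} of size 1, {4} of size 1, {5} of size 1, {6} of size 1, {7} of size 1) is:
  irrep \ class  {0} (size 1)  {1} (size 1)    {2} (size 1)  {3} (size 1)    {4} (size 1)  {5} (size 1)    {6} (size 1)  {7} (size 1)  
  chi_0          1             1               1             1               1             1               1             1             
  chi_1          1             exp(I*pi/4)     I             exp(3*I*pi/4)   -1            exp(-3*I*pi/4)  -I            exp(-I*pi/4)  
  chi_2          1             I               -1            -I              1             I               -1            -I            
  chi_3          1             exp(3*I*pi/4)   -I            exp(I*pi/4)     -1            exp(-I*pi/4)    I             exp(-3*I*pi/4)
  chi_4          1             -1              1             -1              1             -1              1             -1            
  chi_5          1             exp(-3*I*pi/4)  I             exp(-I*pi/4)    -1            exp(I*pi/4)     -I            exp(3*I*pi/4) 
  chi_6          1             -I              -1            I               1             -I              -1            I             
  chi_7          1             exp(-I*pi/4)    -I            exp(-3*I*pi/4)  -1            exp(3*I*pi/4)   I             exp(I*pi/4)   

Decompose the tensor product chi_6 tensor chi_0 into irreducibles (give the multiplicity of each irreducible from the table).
chi_6 tensor chi_0 = chi_6 (all other irreducibles have multiplicity 0).

Argument: The character of a tensor product is the pointwise product (chi_6 * chi_0)(C) = chi_6(C) * chi_0(C):
  {0}: (1)*(1), {1}: (-I)*(1), {2}: (-1)*(1), {3}: (I)*(1), {4}: (1)*(1), {5}: (-I)*(1), {6}: (-1)*(1), {7}: (I)*(1)
so (chi_6 * chi_0) takes values
  {0} -> 1, {1} -> -I, {2} -> -1, {3} -> I, {4} -> 1, {5} -> -I, {6} -> -1, {7} -> I.
Now take the inner product of this character with each irreducible chi from the table, <chi_6*chi_0, chi> = (1/8) sum_C |C| (chi_6*chi_0)(C) conj(chi(C)):
  <chi_6*chi_0, chi_0> = (1/8)[1*(1)*conj(1) + 1*(-I)*conj(1) + 1*(-1)*conj(1) + 1*(I)*conj(1) + 1*(1)*conj(1) + 1*(-I)*conj(1) + 1*(-1)*conj(1) + 1*(I)*conj(1)]
      = (1/8)[(1) + (-I) + (-1) + (I) + (1) + (-I) + (-1) + (I)] = 0/8 = 0
  <chi_6*chi_0, chi_1> = (1/8)[1*(1)*conj(1) + 1*(-I)*conj(exp(I*pi/4)) + 1*(-1)*conj(I) + 1*(I)*conj(exp(3*I*pi/4)) + 1*(1)*conj(-1) + 1*(-I)*conj(exp(-3*I*pi/4)) + 1*(-1)*conj(-I) + 1*(I)*conj(exp(-I*pi/4))]
      = (1/8)[(1) + (-exp(I*pi/4)) + (I) + (exp(-I*pi/4)) + (-1) + (-exp(-3*I*pi/4)) + (-I) + (exp(3*I*pi/4))] = 0/8 = 0
  <chi_6*chi_0, chi_2> = (1/8)[1*(1)*conj(1) + 1*(-I)*conj(I) + 1*(-1)*conj(-1) + 1*(I)*conj(-I) + 1*(1)*conj(1) + 1*(-I)*conj(I) + 1*(-1)*conj(-1) + 1*(I)*conj(-I)]
      = (1/8)[(1) + (-1) + (1) + (-1) + (1) + (-1) + (1) + (-1)] = 0/8 = 0
  <chi_6*chi_0, chi_3> = (1/8)[1*(1)*conj(1) + 1*(-I)*conj(exp(3*I*pi/4)) + 1*(-1)*conj(-I) + 1*(I)*conj(exp(I*pi/4)) + 1*(1)*conj(-1) + 1*(-I)*conj(exp(-I*pi/4)) + 1*(-1)*conj(I) + 1*(I)*conj(exp(-3*I*pi/4))]
      = (1/8)[(1) + (-exp(-I*pi/4)) + (-I) + (exp(I*pi/4)) + (-1) + (-exp(3*I*pi/4)) + (I) + (exp(-3*I*pi/4))] = 0/8 = 0
  <chi_6*chi_0, chi_4> = (1/8)[1*(1)*conj(1) + 1*(-I)*conj(-1) + 1*(-1)*conj(1) + 1*(I)*conj(-1) + 1*(1)*conj(1) + 1*(-I)*conj(-1) + 1*(-1)*conj(1) + 1*(I)*conj(-1)]
      = (1/8)[(1) + (I) + (-1) + (-I) + (1) + (I) + (-1) + (-I)] = 0/8 = 0
  <chi_6*chi_0, chi_5> = (1/8)[1*(1)*conj(1) + 1*(-I)*conj(exp(-3*I*pi/4)) + 1*(-1)*conj(I) + 1*(I)*conj(exp(-I*pi/4)) + 1*(1)*conj(-1) + 1*(-I)*conj(exp(I*pi/4)) + 1*(-1)*conj(-I) + 1*(I)*conj(exp(3*I*pi/4))]
      = (1/8)[(1) + (-exp(-3*I*pi/4)) + (I) + (exp(3*I*pi/4)) + (-1) + (-exp(I*pi/4)) + (-I) + (exp(-I*pi/4))] = 0/8 = 0
  <chi_6*chi_0, chi_6> = (1/8)[1*(1)*conj(1) + 1*(-I)*conj(-I) + 1*(-1)*conj(-1) + 1*(I)*conj(I) + 1*(1)*conj(1) + 1*(-I)*conj(-I) + 1*(-1)*conj(-1) + 1*(I)*conj(I)]
      = (1/8)[(1) + (1) + (1) + (1) + (1) + (1) + (1) + (1)] = 8/8 = 1
  <chi_6*chi_0, chi_7> = (1/8)[1*(1)*conj(1) + 1*(-I)*conj(exp(-I*pi/4)) + 1*(-1)*conj(-I) + 1*(I)*conj(exp(-3*I*pi/4)) + 1*(1)*conj(-1) + 1*(-I)*conj(exp(3*I*pi/4)) + 1*(-1)*conj(I) + 1*(I)*conj(exp(I*pi/4))]
      = (1/8)[(1) + (-exp(3*I*pi/4)) + (-I) + (exp(-3*I*pi/4)) + (-1) + (-exp(-I*pi/4)) + (I) + (exp(I*pi/4))] = 0/8 = 0
(Exp terms are combined using exp(i*s)*conj(exp(i*t)) = exp(i*(s-t)), and sums of them are collapsed using the identity that for every m > 1 the m distinct m-th roots of unity sum to 0, e.g. 1 + exp(2*I*pi/3) + exp(-2*I*pi/3) = 0.)
Hence the multiplicities are chi_6: 1. Dimension check: dim(chi_6)*dim(chi_0) = 1*1 = 1 and sum (mult * dim) = 1*1 = 1.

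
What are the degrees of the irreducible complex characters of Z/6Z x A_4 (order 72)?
Dimensions: 1, 1, 1, 1, 1, 1, 1, 1, 1, 1, 1, 1, 1, 1, 1, 1, 1, 1, 3, 3, 3, 3, 3, 3

Details: There are 24 irreducibles (= number of conjugacy classes). Their dimensions d_i satisfy sum d_i^2 = |G| = 72: 1 + 1 + 1 + 1 + 1 + 1 + 1 + 1 + 1 + 1 + 1 + 1 + 1 + 1 + 1 + 1 + 1 + 1 + 9 + 9 + 9 + 9 + 9 + 9 = 72. (For the product with Z/6Z: each of the 6 1-dim characters of Z/6Z tensors with each irrep of A_4, giving 6 copies of each A_4-dimension.)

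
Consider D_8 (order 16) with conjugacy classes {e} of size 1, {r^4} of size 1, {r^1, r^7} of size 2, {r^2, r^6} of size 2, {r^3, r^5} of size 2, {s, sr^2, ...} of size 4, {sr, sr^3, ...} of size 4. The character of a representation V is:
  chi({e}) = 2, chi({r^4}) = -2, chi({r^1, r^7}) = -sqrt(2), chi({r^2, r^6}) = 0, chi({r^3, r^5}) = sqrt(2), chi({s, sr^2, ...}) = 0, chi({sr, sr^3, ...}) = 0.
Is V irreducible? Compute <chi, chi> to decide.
Irreducible: <chi, chi> = 1.

Details: <chi, chi> = (1/|G|) sum_C |C| * |chi(C)|^2 = (1/16)[1*|2|^2 + 1*|-2|^2 + 2*|-sqrt(2)|^2 + 2*|0|^2 + 2*|sqrt(2)|^2 + 4*|0|^2 + 4*|0|^2]
  = (1/16)[(4) + (4) + (4) + (0) + (4) + (0) + (0)] = 16/16 = 1.
A character is irreducible iff <chi, chi> = 1, so this representation is irreducible.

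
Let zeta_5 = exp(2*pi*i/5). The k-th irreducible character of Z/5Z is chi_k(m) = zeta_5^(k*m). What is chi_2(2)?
chi_2(2) = zeta_5^4 = exp(-2*I*pi/5)

Proof sketch: chi_2(2) = zeta_5^(2*2) = zeta_5^4. Since zeta_5^5 = 1, this equals zeta_5^4 = exp(2*pi*i*4/5) = exp(-2*I*pi/5).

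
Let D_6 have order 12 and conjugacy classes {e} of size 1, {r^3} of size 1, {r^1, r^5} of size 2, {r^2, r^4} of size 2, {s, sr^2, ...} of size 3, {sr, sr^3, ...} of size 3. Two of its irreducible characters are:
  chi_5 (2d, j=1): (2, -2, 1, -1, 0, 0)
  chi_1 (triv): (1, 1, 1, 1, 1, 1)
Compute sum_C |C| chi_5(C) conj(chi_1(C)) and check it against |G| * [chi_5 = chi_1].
Sum = 0; so <chi_5, chi_1> = 0 (distinct irreducibles are orthogonal).

Derivation: Compute term by term over conjugacy classes (|C| * chi_5(C) * conj(chi_1(C))):
  1*(2)*conj(1) + 1*(-2)*conj(1) + 2*(1)*conj(1) + 2*(-1)*conj(1) + 3*(0)*conj(1) + 3*(0)*conj(1)
  = (2) + (-2) + (2) + (-2) + (0) + (0)
  = 0.
Dividing by |G| = 12 gives 0/12 = 0, matching the row-orthogonality relation <chi_5, chi_1> = [chi_5 = chi_1].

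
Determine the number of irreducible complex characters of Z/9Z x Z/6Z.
54

Argument: The number of irreducible complex representations of a finite group equals its number of conjugacy classes. Z/9Z x Z/6Z is abelian of order 54, so every element is its own conjugacy class: 54 classes, so Z/9Z x Z/6Z (order 54) has exactly 54 irreducible complex representations.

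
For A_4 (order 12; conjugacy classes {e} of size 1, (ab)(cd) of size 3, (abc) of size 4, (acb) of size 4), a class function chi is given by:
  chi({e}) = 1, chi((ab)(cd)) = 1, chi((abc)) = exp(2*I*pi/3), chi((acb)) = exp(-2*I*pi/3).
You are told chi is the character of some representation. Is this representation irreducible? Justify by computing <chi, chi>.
Irreducible: <chi, chi> = 1.

Solution. <chi, chi> = (1/|G|) sum_C |C| * |chi(C)|^2 = (1/12)[1*|1|^2 + 3*|1|^2 + 4*|exp(2*I*pi/3)|^2 + 4*|exp(-2*I*pi/3)|^2]
  = (1/12)[(1) + (3) + (4) + (4)] = 12/12 = 1.
(Exp terms are combined using exp(i*s)*conj(exp(i*t)) = exp(i*(s-t)), and sums of them are collapsed using the identity that for every m > 1 the m distinct m-th roots of unity sum to 0, e.g. 1 + exp(2*I*pi/3) + exp(-2*I*pi/3) = 0.)
A character is irreducible iff <chi, chi> = 1, so this representation is irreducible.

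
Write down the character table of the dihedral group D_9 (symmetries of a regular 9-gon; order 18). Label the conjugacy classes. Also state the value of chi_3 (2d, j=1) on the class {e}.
Conjugacy classes: {e} of size 1, {r^1, r^8} of size 2, {r^2, r^7} of size 2, {r^3, r^6} of size 2, {r^4, r^5} of size 2, {s, sr, ..., sr^8} of size 9.
Character table:
  irrep \ class              {e} (size 1)  {r^1, r^8} (size 2)  {r^2, r^7} (size 2)  {r^3, r^6} (size 2)  {r^4, r^5} (size 2)  {s, sr, ..., sr^8} (size 9)
  chi_1 (triv)               1             1                    1                    1                    1                    1                          
  chi_2 (sign: r->1, s->-1)  1             1                    1                    1                    1                    -1                         
  chi_3 (2d, j=1)            2             2*cos(2*pi/9)        2*cos(4*pi/9)        -1                   -2*cos(pi/9)         0                          
  chi_4 (2d, j=2)            2             2*cos(4*pi/9)        -2*cos(pi/9)         -1                   2*cos(2*pi/9)        0                          
  chi_5 (2d, j=3)            2             -1                   -1                   2                    -1                   0                          
  chi_6 (2d, j=4)            2             -2*cos(pi/9)         2*cos(2*pi/9)        -1                   2*cos(4*pi/9)        0                          

Spot check: chi_3 (2d, j=1) on {e} = 2.

Explanation: D_9 has order 2*9 = 18 with 6 conjugacy classes, hence 6 irreducibles. Sum of squared dims 1 + 1 + 4 + 4 + 4 + 4 = 18 = |G|. Linear characters come from the abelianisation; the 2-dimensional irreps have character r^k -> 2*cos(2*pi*j*k/9), reflections -> 0.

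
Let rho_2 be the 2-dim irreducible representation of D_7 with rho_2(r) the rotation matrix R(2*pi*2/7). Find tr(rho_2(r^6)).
chi_{rho_2}(r^6) = 2*cos(2*pi*2*6/7) = -2*cos(3*pi/7)

Derivation: rho_2(r^6) is rotation by angle 2*pi*2*6/7, whose trace is 2*cos(2*pi*2*6/7) = -2*cos(3*pi/7).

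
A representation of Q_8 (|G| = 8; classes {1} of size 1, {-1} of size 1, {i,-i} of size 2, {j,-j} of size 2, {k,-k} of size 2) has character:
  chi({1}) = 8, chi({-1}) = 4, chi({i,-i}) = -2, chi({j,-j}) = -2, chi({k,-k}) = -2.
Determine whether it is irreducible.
Not irreducible (reducible): <chi, chi> = 13 > 1.

Reasoning: <chi, chi> = (1/|G|) sum_C |C| * |chi(C)|^2 = (1/8)[1*|8|^2 + 1*|4|^2 + 2*|-2|^2 + 2*|-2|^2 + 2*|-2|^2]
  = (1/8)[(64) + (16) + (8) + (8) + (8)] = 104/8 = 13.
A character is irreducible iff <chi, chi> = 1, so this representation is reducible.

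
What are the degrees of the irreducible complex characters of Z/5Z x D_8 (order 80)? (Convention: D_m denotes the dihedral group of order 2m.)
Dimensions: 1, 1, 1, 1, 1, 1, 1, 1, 1, 1, 1, 1, 1, 1, 1, 1, 1, 1, 1, 1, 2, 2, 2, 2, 2, 2, 2, 2, 2, 2, 2, 2, 2, 2, 2

There are 35 irreducibles (= number of conjugacy classes). Their dimensions d_i satisfy sum d_i^2 = |G| = 80: 1 + 1 + 1 + 1 + 1 + 1 + 1 + 1 + 1 + 1 + 1 + 1 + 1 + 1 + 1 + 1 + 1 + 1 + 1 + 1 + 4 + 4 + 4 + 4 + 4 + 4 + 4 + 4 + 4 + 4 + 4 + 4 + 4 + 4 + 4 = 80. (For the product with Z/5Z: each of the 5 1-dim characters of Z/5Z tensors with each irrep of D_8, giving 5 copies of each D_8-dimension.)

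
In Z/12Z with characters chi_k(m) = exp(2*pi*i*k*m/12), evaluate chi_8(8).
chi_8(8) = zeta_12^64 = exp(2*I*pi/3)

Derivation: chi_8(8) = zeta_12^(8*8) = zeta_12^64. Since zeta_12^12 = 1, this equals zeta_12^4 = exp(2*pi*i*4/12) = exp(2*I*pi/3).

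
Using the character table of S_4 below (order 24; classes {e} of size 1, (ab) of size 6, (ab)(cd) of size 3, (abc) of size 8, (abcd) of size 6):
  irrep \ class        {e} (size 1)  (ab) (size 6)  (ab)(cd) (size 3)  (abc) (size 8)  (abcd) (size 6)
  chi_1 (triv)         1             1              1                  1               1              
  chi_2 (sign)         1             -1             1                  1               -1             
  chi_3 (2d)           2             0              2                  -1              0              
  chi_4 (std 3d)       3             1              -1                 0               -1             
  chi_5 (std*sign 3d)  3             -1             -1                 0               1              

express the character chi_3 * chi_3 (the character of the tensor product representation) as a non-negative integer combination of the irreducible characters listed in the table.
chi_3 tensor chi_3 = chi_1 + chi_2 + chi_3 (all other irreducibles have multiplicity 0).

Justification: The character of a tensor product is the pointwise product (chi_3 * chi_3)(C) = chi_3(C) * chi_3(C):
  {e}: (2)*(2), (ab): (0)*(0), (ab)(cd): (2)*(2), (abc): (-1)*(-1), (abcd): (0)*(0)
so (chi_3 * chi_3) takes values
  {e} -> 4, (ab) -> 0, (ab)(cd) -> 4, (abc) -> 1, (abcd) -> 0.
Now take the inner product of this character with each irreducible chi from the table, <chi_3*chi_3, chi> = (1/24) sum_C |C| (chi_3*chi_3)(C) conj(chi(C)):
  <chi_3*chi_3, chi_1> = (1/24)[1*(4)*conj(1) + 6*(0)*conj(1) + 3*(4)*conj(1) + 8*(1)*conj(1) + 6*(0)*conj(1)]
      = (1/24)[(4) + (0) + (12) + (8) + (0)] = 24/24 = 1
  <chi_3*chi_3, chi_2> = (1/24)[1*(4)*conj(1) + 6*(0)*conj(-1) + 3*(4)*conj(1) + 8*(1)*conj(1) + 6*(0)*conj(-1)]
      = (1/24)[(4) + (0) + (12) + (8) + (0)] = 24/24 = 1
  <chi_3*chi_3, chi_3> = (1/24)[1*(4)*conj(2) + 6*(0)*conj(0) + 3*(4)*conj(2) + 8*(1)*conj(-1) + 6*(0)*conj(0)]
      = (1/24)[(8) + (0) + (24) + (-8) + (0)] = 24/24 = 1
  <chi_3*chi_3, chi_4> = (1/24)[1*(4)*conj(3) + 6*(0)*conj(1) + 3*(4)*conj(-1) + 8*(1)*conj(0) + 6*(0)*conj(-1)]
      = (1/24)[(12) + (0) + (-12) + (0) + (0)] = 0/24 = 0
  <chi_3*chi_3, chi_5> = (1/24)[1*(4)*conj(3) + 6*(0)*conj(-1) + 3*(4)*conj(-1) + 8*(1)*conj(0) + 6*(0)*conj(1)]
      = (1/24)[(12) + (0) + (-12) + (0) + (0)] = 0/24 = 0
Hence the multiplicities are chi_1: 1, chi_2: 1, chi_3: 1. Dimension check: dim(chi_3)*dim(chi_3) = 2*2 = 4 and sum (mult * dim) = 1*1 + 1*1 + 1*2 = 4.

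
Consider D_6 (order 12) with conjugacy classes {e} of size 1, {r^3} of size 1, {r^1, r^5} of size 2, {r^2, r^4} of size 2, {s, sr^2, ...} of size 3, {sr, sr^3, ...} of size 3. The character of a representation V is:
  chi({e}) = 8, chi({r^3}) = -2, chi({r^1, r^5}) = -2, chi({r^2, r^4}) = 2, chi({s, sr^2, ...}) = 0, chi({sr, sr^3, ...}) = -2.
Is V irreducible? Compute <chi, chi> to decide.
Not irreducible (reducible): <chi, chi> = 8 > 1.

Derivation: <chi, chi> = (1/|G|) sum_C |C| * |chi(C)|^2 = (1/12)[1*|8|^2 + 1*|-2|^2 + 2*|-2|^2 + 2*|2|^2 + 3*|0|^2 + 3*|-2|^2]
  = (1/12)[(64) + (4) + (8) + (8) + (0) + (12)] = 96/12 = 8.
A character is irreducible iff <chi, chi> = 1, so this representation is reducible.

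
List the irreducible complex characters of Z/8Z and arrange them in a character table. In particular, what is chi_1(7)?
Character table of Z/8Z (irreps indexed chi_0,...,chi_7 with chi_k(m) = zeta_8^(k*m), zeta_8 = exp(2*pi*i/8)):
  irrep \ class  {0} (size 1)  {1} (size 1)    {2} (size 1)  {3} (size 1)    {4} (size 1)  {5} (size 1)    {6} (size 1)  {7} (size 1)  
  chi_0          1             1               1             1               1             1               1             1             
  chi_1          1             exp(I*pi/4)     I             exp(3*I*pi/4)   -1            exp(-3*I*pi/4)  -I            exp(-I*pi/4)  
  chi_2          1             I               -1            -I              1             I               -1            -I            
  chi_3          1             exp(3*I*pi/4)   -I            exp(I*pi/4)     -1            exp(-I*pi/4)    I             exp(-3*I*pi/4)
  chi_4          1             -1              1             -1              1             -1              1             -1            
  chi_5          1             exp(-3*I*pi/4)  I             exp(-I*pi/4)    -1            exp(I*pi/4)     -I            exp(3*I*pi/4) 
  chi_6          1             -I              -1            I               1             -I              -1            I             
  chi_7          1             exp(-I*pi/4)    -I            exp(-3*I*pi/4)  -1            exp(3*I*pi/4)   I             exp(I*pi/4)   

Spot check: chi_1(7) = zeta_8^(1*7) = zeta_8^7 = exp(-I*pi/4).

Justification: Z/8Z is abelian, so all 8 irreducible complex representations are 1-dimensional. They are given by chi_k(m) = zeta_8^(k*m) for k = 0,...,7. Row orthogonality: sum_m chi_k(m) conj(chi_l(m)) = 8 * [k = l].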